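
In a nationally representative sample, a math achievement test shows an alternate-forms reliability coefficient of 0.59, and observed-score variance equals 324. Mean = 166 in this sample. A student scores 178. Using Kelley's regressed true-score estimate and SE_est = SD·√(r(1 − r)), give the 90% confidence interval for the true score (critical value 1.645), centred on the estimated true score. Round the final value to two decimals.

[158.52, 187.64]

SD = √324 = 18.000
T̂ = 0.590(178) + 0.410(166) ≃ 173.080
SE_est = 18.000·√[r(1 − r)] ≃ 8.853
CI = 173.080 ± 1.645 · 8.853 → [158.517, 187.643]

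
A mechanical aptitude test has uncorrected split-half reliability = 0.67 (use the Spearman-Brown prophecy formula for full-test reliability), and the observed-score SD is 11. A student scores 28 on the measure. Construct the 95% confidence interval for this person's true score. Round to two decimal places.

r_full = 2·0.67 / (1 + 0.67) ≈ 0.8024
The standard error of measurement is 11.0000·√(1 − 0.8024) ≈ 11.0000·0.4445 ≈ 4.8898.
Half-width = 1.96·4.8898 ≈ 9.5840
CI = 28 ± 9.5840 → [18.4160, 37.5840]

[18.42, 37.58]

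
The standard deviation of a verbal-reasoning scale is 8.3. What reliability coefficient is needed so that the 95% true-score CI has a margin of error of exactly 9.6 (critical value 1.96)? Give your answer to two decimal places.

0.65

SEM needed = half-width / z = 9.6/1.96 ≈ 4.898
Required reliability = 1 − (SEM/SD)² = 1 − 0.348 ≈ 0.652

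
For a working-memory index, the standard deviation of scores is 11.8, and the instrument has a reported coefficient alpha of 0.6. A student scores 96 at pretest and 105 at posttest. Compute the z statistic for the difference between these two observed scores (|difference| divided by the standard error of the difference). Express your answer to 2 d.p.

SEM = 11.8000 · √(1 − 0.6000) = 11.8000 · √0.4000 ≃ 11.8000 · 0.6325 ≃ 7.4630
Standard error of the difference = 7.4630·√2 ≃ 10.5542
z = |96 − 105| / 10.5542 = 9 / 10.5542 ≃ 0.8527

0.85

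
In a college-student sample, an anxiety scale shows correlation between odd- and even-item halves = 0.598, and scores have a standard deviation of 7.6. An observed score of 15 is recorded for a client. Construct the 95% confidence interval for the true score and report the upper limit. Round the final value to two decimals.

r_full = 2·0.598 / (1 + 0.598) ≃ 0.7484
SEM = 7.6000 * √(1 − 0.7484) = 7.6000 * √0.2516 ≃ 7.6000 * 0.5016 ≃ 3.8119
1.96 * SEM ≃ 7.4713
Upper limit = 15 + 7.4713 ≃ 22.4713

22.47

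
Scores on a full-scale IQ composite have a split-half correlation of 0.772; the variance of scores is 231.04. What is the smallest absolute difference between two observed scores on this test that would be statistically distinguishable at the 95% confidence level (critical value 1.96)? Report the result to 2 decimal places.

15.11

SD = √231.04 = 15.200
r_full = 2·0.772 / (1 + 0.772) ≈ 0.871
SEM = 15.200 · √(1 − 0.871) = 15.200 · √0.129 ≈ 15.200 · 0.359 ≈ 5.452
Standard error of the difference = 5.452·√2 ≈ 7.711
Minimum reliable difference = 1.96 · SE_diff ≈ 1.96 · 7.711 ≈ 15.113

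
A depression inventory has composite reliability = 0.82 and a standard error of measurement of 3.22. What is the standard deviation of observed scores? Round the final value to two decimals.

7.59

SD = 3.22 / √(1 − 0.82) ≈ 7.590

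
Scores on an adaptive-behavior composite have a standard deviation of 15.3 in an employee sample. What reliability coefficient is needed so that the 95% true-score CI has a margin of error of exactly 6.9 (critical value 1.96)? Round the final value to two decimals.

Required SEM = 6.9 / 1.96 ≈ 3.5204
r = 1 − (3.5204/15.3)² ≈ 1 − 0.0529 ≈ 0.9471

0.95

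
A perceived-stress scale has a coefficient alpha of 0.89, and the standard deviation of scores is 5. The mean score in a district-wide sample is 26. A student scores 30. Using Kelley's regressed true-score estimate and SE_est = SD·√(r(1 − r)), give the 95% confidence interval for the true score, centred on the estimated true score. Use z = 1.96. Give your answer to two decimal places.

[26.49, 32.63]

T̂ = r·X + (1 − r)·M = 0.8900×30 + 0.1100×26 = 26.7000 + 2.8600 ≈ 29.5600
SE_est = SD × √(r(1 − r)) = 5.0000 × √0.0979 ≈ 5.0000 × 0.3129 ≈ 1.5644
CI = 29.5600 ± 1.96 × 1.5644 → [26.4937, 32.6263]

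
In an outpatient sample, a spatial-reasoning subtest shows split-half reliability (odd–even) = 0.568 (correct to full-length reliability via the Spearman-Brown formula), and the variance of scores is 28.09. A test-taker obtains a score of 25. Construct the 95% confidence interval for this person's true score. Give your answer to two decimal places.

[19.55, 30.45]

SD = √28.09 = 5.3000
Spearman-Brown: r = 2(0.568) / (1 + 0.568) = 1.1360 / 1.5680 ≈ 0.7245
SEM = 5.3000 · √(1 − 0.7245) = 5.3000 · √0.2755 ≈ 5.3000 · 0.5249 ≈ 2.7819
1.96 · SEM ≈ 5.4526
95% CI: 25 ± 5.4526 = [19.5474, 30.4526]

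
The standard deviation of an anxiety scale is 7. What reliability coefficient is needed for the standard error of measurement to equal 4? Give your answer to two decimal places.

0.67

Required reliability = 1 − (SEM/SD)² = 1 − 0.3265 ≈ 0.6735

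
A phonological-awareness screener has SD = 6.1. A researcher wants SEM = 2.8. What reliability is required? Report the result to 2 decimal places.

0.79

r = 1 − (SEM / SD)² = 1 − (2.8000 / 6.1)² ≈ 1 − 0.2107 ≈ 0.7893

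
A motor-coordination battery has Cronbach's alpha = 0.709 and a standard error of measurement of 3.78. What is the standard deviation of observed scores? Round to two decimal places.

σ = SEM·(1 − r)^(−1/2) ≈ 3.78*1.854 ≈ 7.007

7.01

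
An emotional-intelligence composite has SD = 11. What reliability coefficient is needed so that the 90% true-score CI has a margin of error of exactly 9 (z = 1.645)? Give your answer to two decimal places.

SEM needed = half-width / z = 9/1.645 ≈ 5.47112
r = 1 − (SEM / SD)² = 1 − (5.47112 / 11)² ≈ 1 − 0.24738 ≈ 0.75262

0.75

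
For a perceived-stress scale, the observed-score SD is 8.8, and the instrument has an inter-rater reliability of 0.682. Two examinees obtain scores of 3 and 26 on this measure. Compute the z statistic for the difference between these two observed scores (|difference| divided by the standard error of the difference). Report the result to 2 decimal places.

SEM = 8.8000 · √(1 − 0.6820) = 8.8000 · √0.3180 ≈ 8.8000 · 0.5639 ≈ 4.9625
SE_diff = SEM · √2 ≈ 4.9625 · 1.4142 ≈ 7.0180
z = |3 − 26| / 7.0180 = 23 / 7.0180 ≈ 3.2773

3.28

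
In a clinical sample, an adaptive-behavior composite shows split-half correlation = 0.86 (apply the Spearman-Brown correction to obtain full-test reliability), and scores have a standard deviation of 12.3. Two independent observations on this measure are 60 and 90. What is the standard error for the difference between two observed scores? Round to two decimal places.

Full-length reliability (Spearman-Brown) = 2(0.86)/(1+0.86) ≃ 0.92473
SEM = 12.30000 * √(1 − 0.92473) = 12.30000 * √0.07527 ≃ 12.30000 * 0.27435 ≃ 3.37453
SE_diff = SEM * √2 ≃ 3.37453 * 1.41421 ≃ 4.77230

4.77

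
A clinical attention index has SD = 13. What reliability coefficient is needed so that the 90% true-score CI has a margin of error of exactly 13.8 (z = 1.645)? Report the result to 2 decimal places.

SEM needed = half-width / z = 13.8/1.645 ≃ 8.389
r = 1 − (8.389/13)² ≃ 1 − 0.416 ≃ 0.584

0.58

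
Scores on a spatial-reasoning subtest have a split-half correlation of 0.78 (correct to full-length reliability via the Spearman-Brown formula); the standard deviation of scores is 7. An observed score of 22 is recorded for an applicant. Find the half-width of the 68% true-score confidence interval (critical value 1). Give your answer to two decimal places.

Spearman-Brown: r = 2(0.78) / (1 + 0.78) = 1.560 / 1.780 ≈ 0.876
SEM = 7.000 · √(1 − 0.876) = 7.000 · √0.124 ≈ 7.000 · 0.352 ≈ 2.461
1 · SEM ≈ 2.461

2.46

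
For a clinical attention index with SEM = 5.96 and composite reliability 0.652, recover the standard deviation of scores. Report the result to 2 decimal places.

SD = SEM / √(1 − r) = 5.96 / √0.3480 ≈ 5.96 / 0.5899 ≈ 10.1031

10.10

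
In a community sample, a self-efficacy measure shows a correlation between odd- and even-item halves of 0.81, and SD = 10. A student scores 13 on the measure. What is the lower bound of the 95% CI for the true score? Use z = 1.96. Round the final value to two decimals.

r_full = 2·0.81 / (1 + 0.81) ≃ 0.8950
SEM = 10.0000 * √(1 − 0.8950) = 10.0000 * √0.1050 ≃ 10.0000 * 0.3240 ≃ 3.2399
Half-width = 1.96*3.2399 ≃ 6.3503
Lower bound: 13 − 6.3503 = 6.6497

6.65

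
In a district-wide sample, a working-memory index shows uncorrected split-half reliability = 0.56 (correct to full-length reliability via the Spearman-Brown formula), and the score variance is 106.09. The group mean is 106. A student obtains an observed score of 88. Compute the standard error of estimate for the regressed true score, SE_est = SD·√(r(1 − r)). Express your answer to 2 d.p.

4.63

SD = √106.09 ≃ 10.30000
Full-length reliability (Spearman-Brown) = 2(0.56)/(1+0.56) ≃ 0.71795
SE_est = SD · √(r(1 − r)) = 10.30000 · √0.20250 ≃ 10.30000 · 0.45000 ≃ 4.63498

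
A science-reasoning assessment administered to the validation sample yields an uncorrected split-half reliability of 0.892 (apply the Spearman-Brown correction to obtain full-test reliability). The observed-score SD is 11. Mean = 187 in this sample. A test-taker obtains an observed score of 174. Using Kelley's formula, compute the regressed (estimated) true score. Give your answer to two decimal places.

174.74

r_full = 2·0.892 / (1 + 0.892) ≈ 0.943
Estimated true score = 0.943×174 + (1 − 0.943)×187 ≈ 174.742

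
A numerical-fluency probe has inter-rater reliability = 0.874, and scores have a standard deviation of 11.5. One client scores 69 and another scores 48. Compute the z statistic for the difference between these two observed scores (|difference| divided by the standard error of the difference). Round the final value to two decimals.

SEM = 11.50000 · √(1 − 0.87400) = 11.50000 · √0.12600 ≃ 11.50000 · 0.35496 ≃ 4.08210
SE_diff = √2 · SEM ≃ 5.77295
z = |69 − 48| / 5.77295 = 21 / 5.77295 ≃ 3.63765

3.64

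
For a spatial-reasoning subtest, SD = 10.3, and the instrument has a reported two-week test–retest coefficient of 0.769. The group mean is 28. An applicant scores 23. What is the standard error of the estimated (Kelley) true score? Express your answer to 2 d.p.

4.34

SE_est = SD * √(r(1 − r)) = 10.3000 * √0.1776 ≃ 10.3000 * 0.4215 ≃ 4.3412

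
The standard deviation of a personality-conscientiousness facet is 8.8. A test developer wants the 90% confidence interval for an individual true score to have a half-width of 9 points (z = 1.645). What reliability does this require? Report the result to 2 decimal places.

Required SEM = 9 / 1.645 ≃ 5.471
Required reliability = 1 − (SEM/SD)² = 1 − 0.387 ≃ 0.613

0.61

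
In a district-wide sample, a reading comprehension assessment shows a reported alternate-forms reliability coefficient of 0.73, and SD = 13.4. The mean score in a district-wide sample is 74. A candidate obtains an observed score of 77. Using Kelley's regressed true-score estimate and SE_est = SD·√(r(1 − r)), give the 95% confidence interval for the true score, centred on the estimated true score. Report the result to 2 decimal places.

[64.53, 87.85]

T̂ = 0.7300(77) + 0.2700(74) ≃ 76.1900
SE_est = 13.4000·√(0.7300·0.2700) ≃ 5.9491
CI = 76.1900 ± 1.96 · 5.9491 → [64.5298, 87.8502]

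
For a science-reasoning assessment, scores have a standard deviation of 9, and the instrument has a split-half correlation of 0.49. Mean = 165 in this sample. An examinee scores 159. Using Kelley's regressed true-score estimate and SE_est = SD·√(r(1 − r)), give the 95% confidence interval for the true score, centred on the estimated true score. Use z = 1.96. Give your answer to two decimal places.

r_full = 2·0.49 / (1 + 0.49) ≈ 0.658
T̂ = r·X + (1 − r)·M = 0.658×159 + 0.342×165 ≈ 104.577 + 56.477 ≈ 161.054
SE_est = SD × √(r(1 − r)) = 9.000 × √0.225 ≈ 9.000 × 0.474 ≈ 4.270
95% CI: 161.054 ± 8.370 ≈ (152.684, 169.423)

[152.68, 169.42]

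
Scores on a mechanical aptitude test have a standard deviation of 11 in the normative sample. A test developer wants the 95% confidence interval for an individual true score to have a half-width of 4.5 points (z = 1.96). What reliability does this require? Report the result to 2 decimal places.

Required SEM = 4.5 / 1.96 ≈ 2.296
r = 1 − (SEM / SD)² = 1 − (2.296 / 11)² ≈ 1 − 0.044 ≈ 0.956

0.96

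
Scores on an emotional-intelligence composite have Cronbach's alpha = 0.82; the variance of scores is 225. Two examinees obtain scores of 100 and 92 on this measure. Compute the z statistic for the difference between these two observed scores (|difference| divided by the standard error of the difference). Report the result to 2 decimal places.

0.89

SD = √225 ≈ 15.000
SEM = 15.000 * √(1 − 0.820) = 15.000 * √0.180 ≈ 15.000 * 0.424 ≈ 6.364
Standard error of the difference = 6.364·√2 ≈ 9.000
z = 8 / 9.000 ≈ 0.889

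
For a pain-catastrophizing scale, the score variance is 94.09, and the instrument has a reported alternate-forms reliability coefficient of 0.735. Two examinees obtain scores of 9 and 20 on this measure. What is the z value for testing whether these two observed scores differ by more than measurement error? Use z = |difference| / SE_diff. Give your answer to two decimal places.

1.56

σ = 94.09^(1/2) = 9.7000
SEM = 9.7000 · √(1 − 0.7350) = 9.7000 · √0.2650 ≃ 9.7000 · 0.5148 ≃ 4.9934
Standard error of the difference = 4.9934·√2 ≃ 7.0617
z = |9 − 20| / 7.0617 = 11 / 7.0617 ≃ 1.5577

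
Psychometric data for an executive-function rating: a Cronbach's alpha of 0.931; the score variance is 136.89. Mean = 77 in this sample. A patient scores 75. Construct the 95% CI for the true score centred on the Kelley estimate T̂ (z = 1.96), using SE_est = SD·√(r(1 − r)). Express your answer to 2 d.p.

[69.33, 80.95]

SD = √136.89 = 11.70000
T̂ = 0.93100(75) + 0.06900(77) ≈ 75.13800
SE_est = SD · √(r(1 − r)) = 11.70000 · √0.06424 ≈ 11.70000 · 0.25345 ≈ 2.96541
CI = 75.13800 ± 1.96 · 2.96541 → [69.32579, 80.95021]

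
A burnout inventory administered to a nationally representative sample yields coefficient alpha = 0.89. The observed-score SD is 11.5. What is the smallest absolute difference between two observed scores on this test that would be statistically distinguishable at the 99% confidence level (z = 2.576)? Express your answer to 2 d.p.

13.89

SEM = 11.5000×√(1 − 0.8900) ≈ 3.8141
Standard error of the difference = 3.8141·√2 ≈ 5.3940
Smallest detectable difference = 2.576×5.3940 ≈ 13.8949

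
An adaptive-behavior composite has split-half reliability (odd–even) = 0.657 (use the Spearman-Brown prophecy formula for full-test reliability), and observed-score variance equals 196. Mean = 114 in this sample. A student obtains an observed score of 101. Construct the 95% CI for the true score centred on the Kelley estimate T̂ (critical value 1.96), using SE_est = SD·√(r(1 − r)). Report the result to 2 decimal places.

SD = √196 ≈ 14.00000
r_full = 2·0.657 / (1 + 0.657) ≈ 0.79300
T̂ = 0.79300(101) + 0.20700(114) ≈ 103.69101
SE_est = SD * √(r(1 − r)) = 14.00000 * √0.16415 ≈ 14.00000 * 0.40516 ≈ 5.67218
CI = 103.69101 ± 1.96 * 5.67218 → [92.57353, 114.80849]

[92.57, 114.81]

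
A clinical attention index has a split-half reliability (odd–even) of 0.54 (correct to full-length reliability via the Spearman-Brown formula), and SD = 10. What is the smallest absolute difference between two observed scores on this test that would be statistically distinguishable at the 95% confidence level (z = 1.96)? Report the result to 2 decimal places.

r_full = 2·0.54 / (1 + 0.54) ≈ 0.7013
SEM = 10.0000 * √(1 − 0.7013) = 10.0000 * √0.2987 ≈ 10.0000 * 0.5465 ≈ 5.4654
SE_diff = SEM * √2 ≈ 5.4654 * 1.4142 ≈ 7.7292
Smallest detectable difference = 1.96*7.7292 ≈ 15.1492

15.15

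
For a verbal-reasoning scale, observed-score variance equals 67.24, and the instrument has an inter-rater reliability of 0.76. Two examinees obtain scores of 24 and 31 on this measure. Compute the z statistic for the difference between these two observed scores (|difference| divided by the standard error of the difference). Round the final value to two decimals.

SD = √67.24 = 8.20000
SEM = 8.20000*√(1 − 0.76000) ≈ 4.01716
Standard error of the difference = 4.01716·√2 ≈ 5.68113
z = |24 − 31| / 5.68113 = 7 / 5.68113 ≈ 1.23215

1.23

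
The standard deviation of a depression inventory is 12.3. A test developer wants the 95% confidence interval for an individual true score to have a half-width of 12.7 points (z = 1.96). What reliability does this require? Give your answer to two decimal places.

0.72

SEM needed = half-width / z = 12.7/1.96 ≈ 6.480
Required reliability = 1 − (SEM/SD)² = 1 − 0.278 ≈ 0.722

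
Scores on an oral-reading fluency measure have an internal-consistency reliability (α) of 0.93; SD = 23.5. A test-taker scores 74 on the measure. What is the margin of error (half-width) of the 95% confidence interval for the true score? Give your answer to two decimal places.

12.19

SEM = 23.5000 · √(1 − 0.9300) = 23.5000 · √0.0700 ≈ 23.5000 · 0.2646 ≈ 6.2175
Half-width = 1.96·6.2175 ≈ 12.1863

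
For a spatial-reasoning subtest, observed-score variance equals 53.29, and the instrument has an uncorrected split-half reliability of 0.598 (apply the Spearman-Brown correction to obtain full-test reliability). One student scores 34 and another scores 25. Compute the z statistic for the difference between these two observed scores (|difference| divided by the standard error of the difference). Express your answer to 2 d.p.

SD = √53.29 ≈ 7.3000
r_full = 2·0.598 / (1 + 0.598) ≈ 0.7484
SEM = 7.3000 · √(1 − 0.7484) = 7.3000 · √0.2516 ≈ 7.3000 · 0.5016 ≈ 3.6614
SE_diff = SEM · √2 ≈ 3.6614 · 1.4142 ≈ 5.1780
z = 9 / 5.1780 ≈ 1.7381

1.74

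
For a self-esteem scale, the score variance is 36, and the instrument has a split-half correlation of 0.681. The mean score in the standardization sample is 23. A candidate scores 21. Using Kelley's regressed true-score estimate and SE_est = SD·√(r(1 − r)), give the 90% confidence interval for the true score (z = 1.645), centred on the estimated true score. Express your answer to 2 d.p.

[17.51, 25.25]

SD = √36 ≈ 6.000
Full-length reliability (Spearman-Brown) = 2(0.681)/(1+0.681) ≈ 0.810
T̂ = 0.810(21) + 0.190(23) ≈ 21.380
SE_est = SD * √(r(1 − r)) = 6.000 * √0.154 ≈ 6.000 * 0.392 ≈ 2.353
CI = 21.380 ± 1.645 * 2.353 → [17.509, 25.250]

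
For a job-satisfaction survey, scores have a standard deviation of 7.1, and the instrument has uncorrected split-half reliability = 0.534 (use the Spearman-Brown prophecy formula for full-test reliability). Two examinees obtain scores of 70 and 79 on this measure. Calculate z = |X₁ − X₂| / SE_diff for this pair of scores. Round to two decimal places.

1.63

r_full = 2·0.534 / (1 + 0.534) ≃ 0.6962
SEM = 7.1000·√(1 − 0.6962) ≃ 3.9133
Standard error of the difference = 3.9133·√2 ≃ 5.5342
z = 9 / 5.5342 ≃ 1.6263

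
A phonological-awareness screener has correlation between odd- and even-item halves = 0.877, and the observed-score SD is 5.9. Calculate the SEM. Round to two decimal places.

1.51

Full-length reliability (Spearman-Brown) = 2(0.877)/(1+0.877) ≃ 0.9345
SEM = 5.9000·√(1 − 0.9345) ≃ 1.5103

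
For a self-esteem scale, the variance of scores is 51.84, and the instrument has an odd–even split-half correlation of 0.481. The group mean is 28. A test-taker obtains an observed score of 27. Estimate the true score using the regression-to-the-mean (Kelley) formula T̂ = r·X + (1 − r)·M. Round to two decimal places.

r_full = 2·0.481 / (1 + 0.481) ≃ 0.6496
Estimated true score = 0.6496·27 + (1 − 0.6496)·28 ≃ 27.3504

27.35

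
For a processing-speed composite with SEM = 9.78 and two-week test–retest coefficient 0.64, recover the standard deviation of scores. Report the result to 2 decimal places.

16.30

SD = 9.78 / √(1 − 0.64) ≃ 16.3000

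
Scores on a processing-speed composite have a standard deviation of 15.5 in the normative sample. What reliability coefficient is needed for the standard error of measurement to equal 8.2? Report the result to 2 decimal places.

r = 1 − (8.2000/15.5)² ≈ 1 − 0.2799 ≈ 0.7201

0.72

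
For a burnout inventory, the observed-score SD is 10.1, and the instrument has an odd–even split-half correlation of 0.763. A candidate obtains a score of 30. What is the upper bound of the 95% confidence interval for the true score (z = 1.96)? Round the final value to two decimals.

Full-length reliability (Spearman-Brown) = 2(0.763)/(1+0.763) ≃ 0.8656
SEM = 10.1000 × √(1 − 0.8656) = 10.1000 × √0.1344 ≃ 10.1000 × 0.3666 ≃ 3.7031
1.96 × SEM ≃ 7.2581
Upper bound: 30 + 7.2581 = 37.2581

37.26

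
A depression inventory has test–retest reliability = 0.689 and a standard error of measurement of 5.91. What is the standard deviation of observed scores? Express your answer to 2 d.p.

10.60

σ = SEM·(1 − r)^(−1/2) ≃ 5.91·1.7932 ≃ 10.5976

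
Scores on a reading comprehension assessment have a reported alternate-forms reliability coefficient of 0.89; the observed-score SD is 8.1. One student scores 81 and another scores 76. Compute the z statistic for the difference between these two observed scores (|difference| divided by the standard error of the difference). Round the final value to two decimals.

1.32

SEM = 8.10000*√(1 − 0.89000) ≈ 2.68647
SE_diff = SEM * √2 ≈ 2.68647 * 1.41421 ≈ 3.79924
z = 5 / 3.79924 ≈ 1.31605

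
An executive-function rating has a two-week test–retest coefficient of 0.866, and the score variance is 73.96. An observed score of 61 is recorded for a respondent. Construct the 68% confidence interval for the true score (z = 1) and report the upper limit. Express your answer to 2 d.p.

64.15

SD = √73.96 = 8.6000
SEM = 8.6000 * √(1 − 0.8660) = 8.6000 * √0.1340 ≈ 8.6000 * 0.3661 ≈ 3.1481
Margin = 1 * 3.1481 ≈ 3.1481
Upper limit = 61 + 3.1481 ≈ 64.1481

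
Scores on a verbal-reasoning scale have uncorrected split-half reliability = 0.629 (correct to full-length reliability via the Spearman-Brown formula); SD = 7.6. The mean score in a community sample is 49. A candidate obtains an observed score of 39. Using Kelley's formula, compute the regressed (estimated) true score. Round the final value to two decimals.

41.28

Spearman-Brown: r = 2(0.629) / (1 + 0.629) = 1.258 / 1.629 ≈ 0.772
T̂ = 0.772(39) + 0.228(49) ≈ 41.277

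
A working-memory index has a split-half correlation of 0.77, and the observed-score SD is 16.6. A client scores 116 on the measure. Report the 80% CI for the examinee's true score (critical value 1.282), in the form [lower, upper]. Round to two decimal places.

r_full = 2·0.77 / (1 + 0.77) ≈ 0.87006
The standard error of measurement is 16.60000·√(1 − 0.87006) ≈ 16.60000·0.36048 ≈ 5.98391.
Margin = 1.282 · 5.98391 ≈ 7.67138
80% CI: 116 ± 7.67138 = [108.32862, 123.67138]

[108.33, 123.67]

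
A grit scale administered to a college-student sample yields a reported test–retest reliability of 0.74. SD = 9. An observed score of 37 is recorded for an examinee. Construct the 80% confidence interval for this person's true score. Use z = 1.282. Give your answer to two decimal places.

SEM = 9.0000 * √(1 − 0.7400) = 9.0000 * √0.2600 ≈ 9.0000 * 0.5099 ≈ 4.5891
Margin = 1.282 * 4.5891 ≈ 5.8832
80% CI: 37 ± 5.8832 = [31.1168, 42.8832]

[31.12, 42.88]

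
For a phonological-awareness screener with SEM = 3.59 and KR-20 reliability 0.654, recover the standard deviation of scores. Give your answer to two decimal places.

6.10

SD = 3.59 / √(1 − 0.654) ≈ 6.1032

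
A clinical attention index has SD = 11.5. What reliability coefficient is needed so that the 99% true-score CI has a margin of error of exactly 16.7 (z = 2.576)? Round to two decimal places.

SEM needed = half-width / z = 16.7/2.576 ≈ 6.48292
r = 1 − (SEM / SD)² = 1 − (6.48292 / 11.5)² ≈ 1 − 0.31779 ≈ 0.68221

0.68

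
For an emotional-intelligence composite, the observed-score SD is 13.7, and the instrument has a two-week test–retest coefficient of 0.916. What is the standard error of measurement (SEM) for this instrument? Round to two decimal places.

3.97

SEM = 13.700 * √(1 − 0.916) = 13.700 * √0.084 ≈ 13.700 * 0.290 ≈ 3.971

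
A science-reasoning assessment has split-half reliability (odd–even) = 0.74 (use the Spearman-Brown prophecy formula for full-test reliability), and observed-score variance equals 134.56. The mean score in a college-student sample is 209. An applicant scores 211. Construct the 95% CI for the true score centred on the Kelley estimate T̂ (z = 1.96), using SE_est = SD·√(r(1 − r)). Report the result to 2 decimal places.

SD = √134.56 ≈ 11.600
Full-length reliability (Spearman-Brown) = 2(0.74)/(1+0.74) ≈ 0.851
T̂ = r·X + (1 − r)·M = 0.851×211 + 0.149×209 ≈ 179.471 + 31.230 ≈ 210.701
SE_est = 11.600×√(0.851×0.149) ≈ 4.135
CI = 210.701 ± 1.96 × 4.135 → [202.596, 218.807]

[202.60, 218.81]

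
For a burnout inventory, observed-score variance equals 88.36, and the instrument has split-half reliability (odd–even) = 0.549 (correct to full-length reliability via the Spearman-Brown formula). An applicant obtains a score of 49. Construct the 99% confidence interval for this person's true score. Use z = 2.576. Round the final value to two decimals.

[35.93, 62.07]

SD = √88.36 ≈ 9.400
r_full = 2·0.549 / (1 + 0.549) ≈ 0.709
SEM = 9.400×√(1 − 0.709) ≈ 5.072
Margin = 2.576 × 5.072 ≈ 13.066
CI = 49 ± 13.066 → [35.934, 62.066]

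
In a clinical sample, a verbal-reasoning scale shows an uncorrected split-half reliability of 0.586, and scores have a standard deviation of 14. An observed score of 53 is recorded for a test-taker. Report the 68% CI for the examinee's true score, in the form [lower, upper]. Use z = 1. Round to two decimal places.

[45.85, 60.15]

r_full = 2·0.586 / (1 + 0.586) ≈ 0.73897
The standard error of measurement is 14.00000*√(1 − 0.73897) ≈ 14.00000*0.51091 ≈ 7.15281.
1 * SEM ≈ 7.15281
CI = 53 ± 7.15281 → [45.84719, 60.15281]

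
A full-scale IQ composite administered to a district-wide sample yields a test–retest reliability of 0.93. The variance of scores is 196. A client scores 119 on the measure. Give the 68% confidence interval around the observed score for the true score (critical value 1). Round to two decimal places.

SD = √196 = 14.0000
SEM = 14.0000×√(1 − 0.9300) ≈ 3.7041
1 × SEM ≈ 3.7041
68% CI: 119 ± 3.7041 = [115.2959, 122.7041]

[115.30, 122.70]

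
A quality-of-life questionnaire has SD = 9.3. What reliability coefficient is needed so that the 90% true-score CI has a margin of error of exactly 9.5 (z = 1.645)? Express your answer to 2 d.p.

0.61

Required SEM = 9.5 / 1.645 ≃ 5.7751
r = 1 − (5.7751/9.3)² ≃ 1 − 0.3856 ≃ 0.6144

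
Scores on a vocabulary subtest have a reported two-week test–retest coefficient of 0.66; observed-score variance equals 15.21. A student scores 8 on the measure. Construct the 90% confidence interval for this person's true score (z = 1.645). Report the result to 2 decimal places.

σ = 15.21^(1/2) = 3.90000
The standard error of measurement is 3.90000·√(1 − 0.66000) ≈ 3.90000·0.58310 ≈ 2.27407.
Half-width = 1.645·2.27407 ≈ 3.74085
90% CI: 8 ± 3.74085 = [4.25915, 11.74085]

[4.26, 11.74]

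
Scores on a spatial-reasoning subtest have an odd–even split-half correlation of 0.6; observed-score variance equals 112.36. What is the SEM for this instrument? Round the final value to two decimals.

σ = 112.36^(1/2) = 10.60000
Full-length reliability (Spearman-Brown) = 2(0.6)/(1+0.6) ≈ 0.75000
The standard error of measurement is 10.60000·√(1 − 0.75000) ≈ 10.60000·0.50000 ≈ 5.30000.

5.30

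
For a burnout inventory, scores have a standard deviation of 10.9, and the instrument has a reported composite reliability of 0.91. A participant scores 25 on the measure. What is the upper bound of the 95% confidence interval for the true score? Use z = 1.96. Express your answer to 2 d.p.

31.41

SEM = 10.90000 * √(1 − 0.91000) = 10.90000 * √0.09000 ≃ 10.90000 * 0.30000 ≃ 3.27000
Margin = 1.96 * 3.27000 ≃ 6.40920
Upper bound: 25 + 6.40920 = 31.40920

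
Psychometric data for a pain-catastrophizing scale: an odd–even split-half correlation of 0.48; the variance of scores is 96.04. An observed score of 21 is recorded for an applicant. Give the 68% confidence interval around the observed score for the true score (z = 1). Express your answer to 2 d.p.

SD = √96.04 = 9.800
Spearman-Brown: r = 2(0.48) / (1 + 0.48) = 0.960 / 1.480 ≈ 0.649
SEM = 9.800 * √(1 − 0.649) = 9.800 * √0.351 ≈ 9.800 * 0.593 ≈ 5.809
1 * SEM ≈ 5.809
Interval: (15.191, 26.809)

[15.19, 26.81]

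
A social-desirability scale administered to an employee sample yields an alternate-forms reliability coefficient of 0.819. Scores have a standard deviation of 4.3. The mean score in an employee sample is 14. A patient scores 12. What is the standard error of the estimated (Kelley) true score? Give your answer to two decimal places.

1.66

SE_est = SD × √(r(1 − r)) = 4.30000 × √0.14824 ≈ 4.30000 × 0.38502 ≈ 1.65558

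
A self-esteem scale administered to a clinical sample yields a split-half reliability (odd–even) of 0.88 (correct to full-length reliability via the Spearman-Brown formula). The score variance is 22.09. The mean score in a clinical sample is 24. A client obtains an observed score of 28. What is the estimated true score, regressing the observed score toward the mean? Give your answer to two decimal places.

27.74

r_full = 2·0.88 / (1 + 0.88) ≈ 0.9362
T̂ = r·X + (1 − r)·M = 0.9362·28 + 0.0638·24 ≈ 26.2128 + 1.5319 ≈ 27.7447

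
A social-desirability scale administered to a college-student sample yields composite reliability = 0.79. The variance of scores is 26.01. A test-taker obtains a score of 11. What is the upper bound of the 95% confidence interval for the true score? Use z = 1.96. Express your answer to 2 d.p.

SD = √26.01 ≈ 5.100
SEM = 5.100 · √(1 − 0.790) = 5.100 · √0.210 ≈ 5.100 · 0.458 ≈ 2.337
Margin = 1.96 · 2.337 ≈ 4.581
Upper bound: 11 + 4.581 = 15.581

15.58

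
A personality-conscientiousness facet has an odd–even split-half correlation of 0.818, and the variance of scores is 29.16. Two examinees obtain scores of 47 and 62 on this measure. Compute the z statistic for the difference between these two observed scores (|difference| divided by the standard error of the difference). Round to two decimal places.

6.21

σ = 29.16^(1/2) = 5.40000
r_full = 2·0.818 / (1 + 0.818) ≈ 0.89989
The standard error of measurement is 5.40000*√(1 − 0.89989) ≈ 5.40000*0.31640 ≈ 1.70857.
Standard error of the difference = 1.70857·√2 ≈ 2.41628
z = |47 − 62| / 2.41628 = 15 / 2.41628 ≈ 6.20789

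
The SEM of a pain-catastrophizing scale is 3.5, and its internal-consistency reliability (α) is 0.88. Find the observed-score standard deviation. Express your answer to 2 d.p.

10.10

SD = 3.5 / √(1 − 0.88) ≈ 10.104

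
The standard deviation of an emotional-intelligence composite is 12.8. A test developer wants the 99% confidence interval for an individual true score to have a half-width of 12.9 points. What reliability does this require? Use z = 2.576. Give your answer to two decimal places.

0.85

Required SEM = 12.9 / 2.576 ≃ 5.008
r = 1 − (5.008/12.8)² ≃ 1 − 0.153 ≃ 0.847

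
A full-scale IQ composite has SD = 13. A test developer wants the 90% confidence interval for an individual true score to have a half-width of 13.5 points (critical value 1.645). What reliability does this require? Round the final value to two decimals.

0.60

SEM needed = half-width / z = 13.5/1.645 ≈ 8.207
r = 1 − (8.207/13)² ≈ 1 − 0.399 ≈ 0.601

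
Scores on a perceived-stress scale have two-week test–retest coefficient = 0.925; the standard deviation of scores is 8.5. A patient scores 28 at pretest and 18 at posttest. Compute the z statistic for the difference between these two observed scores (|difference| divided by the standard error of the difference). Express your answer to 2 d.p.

The standard error of measurement is 8.5000×√(1 − 0.9250) ≈ 8.5000×0.2739 ≈ 2.3278.
Standard error of the difference = 2.3278·√2 ≈ 3.2920
z = 10 / 3.2920 ≈ 3.0376

3.04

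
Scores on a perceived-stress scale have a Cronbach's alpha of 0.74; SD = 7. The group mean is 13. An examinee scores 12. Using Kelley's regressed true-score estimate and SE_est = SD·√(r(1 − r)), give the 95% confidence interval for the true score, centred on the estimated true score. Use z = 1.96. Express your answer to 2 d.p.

[6.24, 18.28]

T̂ = r·X + (1 − r)·M = 0.740·12 + 0.260·13 = 8.880 + 3.380 ≃ 12.260
SE_est = 7.000·√(0.740·0.260) ≃ 3.070
95% CI: 12.260 ± 6.018 ≃ (6.242, 18.278)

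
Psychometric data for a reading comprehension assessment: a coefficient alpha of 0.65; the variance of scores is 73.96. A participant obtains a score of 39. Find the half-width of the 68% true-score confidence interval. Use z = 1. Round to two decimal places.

5.09

SD = √73.96 = 8.6000
SEM = 8.6000 * √(1 − 0.6500) = 8.6000 * √0.3500 ≈ 8.6000 * 0.5916 ≈ 5.0878
Margin = 1 * 5.0878 ≈ 5.0878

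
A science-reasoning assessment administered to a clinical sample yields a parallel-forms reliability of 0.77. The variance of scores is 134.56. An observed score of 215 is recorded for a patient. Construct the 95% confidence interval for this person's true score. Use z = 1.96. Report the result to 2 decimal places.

SD = √134.56 = 11.6000
SEM = 11.6000 × √(1 − 0.7700) = 11.6000 × √0.2300 ≈ 11.6000 × 0.4796 ≈ 5.5632
Half-width = 1.96×5.5632 ≈ 10.9038
Interval: (204.0962, 225.9038)

[204.10, 225.90]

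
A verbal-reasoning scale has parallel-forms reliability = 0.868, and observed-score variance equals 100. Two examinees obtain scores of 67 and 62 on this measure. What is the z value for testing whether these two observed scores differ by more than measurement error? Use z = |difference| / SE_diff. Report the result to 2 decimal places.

SD = √100 ≈ 10.0000
SEM = 10.0000·√(1 − 0.8680) ≈ 3.6332
Standard error of the difference = 3.6332·√2 ≈ 5.1381
z = |67 − 62| / 5.1381 = 5 / 5.1381 ≈ 0.9731

0.97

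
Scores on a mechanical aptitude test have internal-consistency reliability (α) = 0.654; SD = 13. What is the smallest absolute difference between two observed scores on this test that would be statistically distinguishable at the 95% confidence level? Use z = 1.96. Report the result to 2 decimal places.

SEM = 13.00000 · √(1 − 0.65400) = 13.00000 · √0.34600 ≃ 13.00000 · 0.58822 ≃ 7.64683
Standard error of the difference = 7.64683·√2 ≃ 10.81425
Smallest detectable difference = 1.96·10.81425 ≃ 21.19593

21.20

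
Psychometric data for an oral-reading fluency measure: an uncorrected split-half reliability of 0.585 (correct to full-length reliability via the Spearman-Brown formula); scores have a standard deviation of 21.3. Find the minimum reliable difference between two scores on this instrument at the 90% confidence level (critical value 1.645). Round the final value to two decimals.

25.36

Spearman-Brown: r = 2(0.585) / (1 + 0.585) = 1.17000 / 1.58500 ≈ 0.73817
SEM = 21.30000·√(1 − 0.73817) ≈ 10.89906
Standard error of the difference = 10.89906·√2 ≈ 15.41360
Minimum reliable difference = 1.645 · SE_diff ≈ 1.645 · 15.41360 ≈ 25.35537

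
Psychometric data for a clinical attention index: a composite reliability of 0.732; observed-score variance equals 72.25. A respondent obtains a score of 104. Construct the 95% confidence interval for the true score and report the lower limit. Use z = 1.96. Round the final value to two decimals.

95.38

σ = 72.25^(1/2) = 8.50000
SEM = 8.50000*√(1 − 0.73200) ≈ 4.40034
Half-width = 1.96*4.40034 ≈ 8.62467
Lower limit = 104 − 8.62467 ≈ 95.37533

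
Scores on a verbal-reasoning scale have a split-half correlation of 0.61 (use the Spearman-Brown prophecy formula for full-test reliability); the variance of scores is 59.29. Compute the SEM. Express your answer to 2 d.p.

3.79

SD = √59.29 ≈ 7.700
r_full = 2·0.61 / (1 + 0.61) ≈ 0.758
SEM = 7.700 × √(1 − 0.758) = 7.700 × √0.242 ≈ 7.700 × 0.492 ≈ 3.790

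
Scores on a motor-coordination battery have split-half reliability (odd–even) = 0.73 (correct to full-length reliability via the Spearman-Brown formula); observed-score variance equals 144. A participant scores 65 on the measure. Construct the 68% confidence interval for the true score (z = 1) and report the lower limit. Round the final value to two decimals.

SD = √144 = 12.0000
Full-length reliability (Spearman-Brown) = 2(0.73)/(1+0.73) ≈ 0.8439
SEM = 12.0000·√(1 − 0.8439) ≈ 4.7407
1 · SEM ≈ 4.7407
Lower bound: 65 − 4.7407 = 60.2593

60.26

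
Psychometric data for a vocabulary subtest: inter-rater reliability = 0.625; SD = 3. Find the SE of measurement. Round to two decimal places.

SEM = 3.0000×√(1 − 0.6250) ≃ 1.8371

1.84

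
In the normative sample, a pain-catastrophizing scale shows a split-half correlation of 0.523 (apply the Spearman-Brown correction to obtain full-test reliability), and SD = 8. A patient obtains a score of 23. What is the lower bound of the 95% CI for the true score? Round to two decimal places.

r_full = 2·0.523 / (1 + 0.523) ≃ 0.6868
SEM = 8.0000*√(1 − 0.6868) ≃ 4.4771
1.96 * SEM ≃ 8.7752
Lower bound: 23 − 8.7752 = 14.2248

14.22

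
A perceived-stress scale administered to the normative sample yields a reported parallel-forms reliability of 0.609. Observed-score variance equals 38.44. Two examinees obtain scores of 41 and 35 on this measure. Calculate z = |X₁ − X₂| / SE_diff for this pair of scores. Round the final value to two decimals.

1.09

SD = √38.44 ≈ 6.200
SEM = 6.200 · √(1 − 0.609) = 6.200 · √0.391 ≈ 6.200 · 0.625 ≈ 3.877
SE_diff = SEM · √2 ≈ 3.877 · 1.414 ≈ 5.483
z = 6 / 5.483 ≈ 1.094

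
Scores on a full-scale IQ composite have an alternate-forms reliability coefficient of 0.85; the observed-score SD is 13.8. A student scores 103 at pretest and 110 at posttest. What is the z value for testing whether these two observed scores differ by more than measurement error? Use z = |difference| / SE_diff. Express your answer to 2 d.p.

0.93

The standard error of measurement is 13.800·√(1 − 0.850) ≈ 13.800·0.387 ≈ 5.345.
SE_diff = SEM · √2 ≈ 5.345 · 1.414 ≈ 7.559
z = |103 − 110| / 7.559 = 7 / 7.559 ≈ 0.926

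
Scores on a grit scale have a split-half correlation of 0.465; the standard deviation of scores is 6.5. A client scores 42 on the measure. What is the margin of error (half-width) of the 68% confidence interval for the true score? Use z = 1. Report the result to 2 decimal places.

3.93

Full-length reliability (Spearman-Brown) = 2(0.465)/(1+0.465) ≈ 0.6348
SEM = 6.5000 × √(1 − 0.6348) = 6.5000 × √0.3652 ≈ 6.5000 × 0.6043 ≈ 3.9280
1 × SEM ≈ 3.9280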